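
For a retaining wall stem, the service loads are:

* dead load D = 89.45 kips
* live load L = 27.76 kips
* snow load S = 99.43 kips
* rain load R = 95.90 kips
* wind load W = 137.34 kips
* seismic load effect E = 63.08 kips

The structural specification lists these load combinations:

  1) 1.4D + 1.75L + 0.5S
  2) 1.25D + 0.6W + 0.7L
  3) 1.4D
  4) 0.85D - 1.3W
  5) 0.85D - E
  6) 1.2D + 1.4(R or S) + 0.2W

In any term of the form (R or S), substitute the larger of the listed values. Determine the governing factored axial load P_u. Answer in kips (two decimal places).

274.01 kips

(R or S) → S = 99.43 kips.
1) 1.4(89.45) + 1.75(27.76) + 0.5(99.43) = 125.23 + 48.58 + 49.72 = 223.53
2) 1.25(89.45) + 0.6(137.34) + 0.7(27.76) = 213.65
3) 1.4(89.45) = 125.23
4) 0.85(89.45) - 1.3(137.34) = 76.03 - 178.54 = -102.51
5) 0.85(89.45) - 1.0(63.08) = 76.03 - 63.08 = 12.95
6) 1.2(89.45) + 1.4(99.43) + 0.2(137.34) = 107.34 + 139.20 + 27.47 = 274.01
Combination 6 governs: P_u = 274.01 kips.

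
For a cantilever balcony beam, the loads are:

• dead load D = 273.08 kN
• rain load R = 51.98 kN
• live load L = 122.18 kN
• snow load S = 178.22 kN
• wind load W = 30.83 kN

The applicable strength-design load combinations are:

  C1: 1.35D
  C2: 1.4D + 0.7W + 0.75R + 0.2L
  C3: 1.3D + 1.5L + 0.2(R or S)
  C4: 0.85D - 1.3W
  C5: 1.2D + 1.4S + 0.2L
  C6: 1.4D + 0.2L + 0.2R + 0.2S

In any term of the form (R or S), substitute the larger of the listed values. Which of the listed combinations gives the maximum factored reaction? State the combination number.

Combination 5

(R or S) → S = 178.22 kN.
C1: 1.35(273.08) = 368.66
C2: 1.4(273.08) + 0.7(30.83) + 0.75(51.98) + 0.2(122.18) = 467.31
C3: 1.3(273.08) + 1.5(122.18) + 0.2(178.22) = 573.92
C4: 0.85(273.08) - 1.3(30.83) = 232.12 - 40.08 = 192.04
C5: 1.2(273.08) + 1.4(178.22) + 0.2(122.18) = 601.64
C6: 1.4(273.08) + 0.2(122.18) + 0.2(51.98) + 0.2(178.22) = 382.31 + 24.44 + 10.40 + 35.64 = 452.79
The largest value is 601.64 kN from combination 5.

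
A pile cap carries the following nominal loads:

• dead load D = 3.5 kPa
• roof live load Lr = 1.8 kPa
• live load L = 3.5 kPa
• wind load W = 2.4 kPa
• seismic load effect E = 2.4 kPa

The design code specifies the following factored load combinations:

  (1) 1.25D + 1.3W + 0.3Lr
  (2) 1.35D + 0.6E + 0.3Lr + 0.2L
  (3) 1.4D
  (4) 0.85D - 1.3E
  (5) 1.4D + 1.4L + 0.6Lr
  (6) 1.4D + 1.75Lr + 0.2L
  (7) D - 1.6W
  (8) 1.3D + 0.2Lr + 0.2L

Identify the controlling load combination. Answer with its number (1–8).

Combination 5

(1) 1.25(3.5) + 1.3(2.4) + 0.3(1.8) = 8.04
(2) 1.35(3.5) + 0.6(2.4) + 0.3(1.8) + 0.2(3.5) = 7.41
(3) 1.4(3.5) = 4.90
(4) 0.85(3.5) - 1.3(2.4) = -0.15
(5) 1.4(3.5) + 1.4(3.5) + 0.6(1.8) = 10.88
(6) 1.4(3.5) + 1.75(1.8) + 0.2(3.5) = 8.75
(7) 1.0(3.5) - 1.6(2.4) = -0.34
(8) 1.3(3.5) + 0.2(1.8) + 0.2(3.5) = 5.61
The largest value is 10.88 kPa from combination 5.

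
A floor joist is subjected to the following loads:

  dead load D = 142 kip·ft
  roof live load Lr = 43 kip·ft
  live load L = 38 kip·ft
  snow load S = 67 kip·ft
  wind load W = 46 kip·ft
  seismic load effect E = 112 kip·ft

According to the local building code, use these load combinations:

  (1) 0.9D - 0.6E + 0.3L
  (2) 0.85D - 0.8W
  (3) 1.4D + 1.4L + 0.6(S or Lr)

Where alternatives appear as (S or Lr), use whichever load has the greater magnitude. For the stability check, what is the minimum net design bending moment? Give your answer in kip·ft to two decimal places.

72.00 kip·ft

(S or Lr) → S = 67 kip·ft.
(1) 0.9(142) - 0.6(112) + 0.3(38) = 127.80 - 67.20 + 11.40 = 72.00
(2) 0.85(142) - 0.8(46) = 120.70 - 36.80 = 83.90
(3) 1.4(142) + 1.4(38) + 0.6(67) = 198.80 + 53.20 + 40.20 = 292.20
Combination 1 gives the minimum: 72.00 kip·ft.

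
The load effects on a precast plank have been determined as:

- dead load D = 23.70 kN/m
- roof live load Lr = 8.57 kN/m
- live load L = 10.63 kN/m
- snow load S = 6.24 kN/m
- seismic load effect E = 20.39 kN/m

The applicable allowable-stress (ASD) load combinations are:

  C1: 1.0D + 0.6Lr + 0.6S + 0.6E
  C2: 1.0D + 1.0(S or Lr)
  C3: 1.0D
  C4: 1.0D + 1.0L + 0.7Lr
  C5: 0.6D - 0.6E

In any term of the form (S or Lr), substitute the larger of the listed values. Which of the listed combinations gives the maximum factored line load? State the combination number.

(S or Lr) → Lr = 8.57 kN/m.
C1: 1.0(23.70) + 0.6(8.57) + 0.6(6.24) + 0.6(20.39) = 44.82
C2: 1.0(23.70) + 1.0(8.57) = 23.70 + 8.57 = 32.27
C3: 1.0(23.70) = 23.70
C4: 1.0(23.70) + 1.0(10.63) + 0.7(8.57) = 23.70 + 10.63 + 6.00 = 40.33
C5: 0.6(23.70) - 0.6(20.39) = 14.22 - 12.23 = 1.99
The largest value is 44.82 kN/m from combination 1.

Combination 1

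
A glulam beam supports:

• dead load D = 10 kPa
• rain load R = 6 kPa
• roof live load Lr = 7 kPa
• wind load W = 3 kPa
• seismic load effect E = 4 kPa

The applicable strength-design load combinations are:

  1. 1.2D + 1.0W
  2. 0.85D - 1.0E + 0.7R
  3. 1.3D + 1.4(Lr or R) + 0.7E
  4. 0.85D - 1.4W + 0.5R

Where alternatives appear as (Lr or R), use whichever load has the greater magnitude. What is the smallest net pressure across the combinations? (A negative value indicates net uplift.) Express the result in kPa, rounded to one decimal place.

7.3 kPa

(Lr or R) → Lr = 7 kPa.
1. 1.2(10) + 1.0(3) = 12.0 + 3.0 = 15.0
2. 0.85(10) - 1.0(4) + 0.7(6) = 8.5 - 4.0 + 4.2 = 8.7
3. 1.3(10) + 1.4(7) + 0.7(4) = 13.0 + 9.8 + 2.8 = 25.6
4. 0.85(10) - 1.4(3) + 0.5(6) = 8.5 - 4.2 + 3.0 = 7.3
Combination 4 gives the minimum: 7.3 kPa.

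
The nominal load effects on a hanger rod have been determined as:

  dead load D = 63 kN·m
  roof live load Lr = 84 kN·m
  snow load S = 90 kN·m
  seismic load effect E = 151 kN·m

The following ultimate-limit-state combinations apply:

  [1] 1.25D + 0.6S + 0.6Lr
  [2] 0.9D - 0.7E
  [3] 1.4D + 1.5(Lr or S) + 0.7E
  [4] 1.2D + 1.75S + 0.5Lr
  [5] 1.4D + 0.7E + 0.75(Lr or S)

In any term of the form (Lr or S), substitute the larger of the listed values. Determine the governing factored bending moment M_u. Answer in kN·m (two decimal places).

(Lr or S) → S = 90 kN·m.
[1] 1.25(63) + 0.6(90) + 0.6(84) = 183.15
[2] 0.9(63) - 0.7(151) = -49.00
[3] 1.4(63) + 1.5(90) + 0.7(151) = 328.90
[4] 1.2(63) + 1.75(90) + 0.5(84) = 275.10
[5] 1.4(63) + 0.7(151) + 0.75(90) = 261.40
Combination 3 governs: M_u = 328.90 kN·m.

328.90 kN·m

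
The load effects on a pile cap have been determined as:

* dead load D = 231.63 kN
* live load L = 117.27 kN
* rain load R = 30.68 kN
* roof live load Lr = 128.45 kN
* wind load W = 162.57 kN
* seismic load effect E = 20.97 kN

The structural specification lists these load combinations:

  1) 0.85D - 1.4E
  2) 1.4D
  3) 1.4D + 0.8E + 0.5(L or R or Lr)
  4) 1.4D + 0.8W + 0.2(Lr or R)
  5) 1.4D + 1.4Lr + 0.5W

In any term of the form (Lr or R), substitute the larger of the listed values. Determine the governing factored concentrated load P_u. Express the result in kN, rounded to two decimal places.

585.40 kN

(L or R or Lr) → Lr = 128.45 kN; (Lr or R) → Lr = 128.45 kN.
1) 0.85(231.63) - 1.4(20.97) = 196.89 - 29.36 = 167.53
2) 1.4(231.63) = 324.28
3) 1.4(231.63) + 0.8(20.97) + 0.5(128.45) = 405.28
4) 1.4(231.63) + 0.8(162.57) + 0.2(128.45) = 324.28 + 130.06 + 25.69 = 480.03
5) 1.4(231.63) + 1.4(128.45) + 0.5(162.57) = 324.28 + 179.83 + 81.29 = 585.40
Maximum is from combination 5.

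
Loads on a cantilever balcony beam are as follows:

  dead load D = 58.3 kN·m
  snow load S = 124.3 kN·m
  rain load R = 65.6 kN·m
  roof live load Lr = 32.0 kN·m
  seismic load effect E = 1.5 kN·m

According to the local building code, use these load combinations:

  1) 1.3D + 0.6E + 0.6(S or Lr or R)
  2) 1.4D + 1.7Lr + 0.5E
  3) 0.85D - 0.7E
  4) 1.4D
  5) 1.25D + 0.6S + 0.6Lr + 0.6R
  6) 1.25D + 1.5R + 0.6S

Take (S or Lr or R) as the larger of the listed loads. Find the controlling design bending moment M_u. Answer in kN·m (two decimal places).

245.86 kN·m

(S or Lr or R) → S = 124.3 kN·m.
1) 1.3(58.3) + 0.6(1.5) + 0.6(124.3) = 151.27
2) 1.4(58.3) + 1.7(32.0) + 0.5(1.5) = 136.77
3) 0.85(58.3) - 0.7(1.5) = 48.51
4) 1.4(58.3) = 81.62
5) 1.25(58.3) + 0.6(124.3) + 0.6(32.0) + 0.6(65.6) = 206.02
6) 1.25(58.3) + 1.5(65.6) + 0.6(124.3) = 245.86
The controlling combination is 6, giving 245.86 kN·m.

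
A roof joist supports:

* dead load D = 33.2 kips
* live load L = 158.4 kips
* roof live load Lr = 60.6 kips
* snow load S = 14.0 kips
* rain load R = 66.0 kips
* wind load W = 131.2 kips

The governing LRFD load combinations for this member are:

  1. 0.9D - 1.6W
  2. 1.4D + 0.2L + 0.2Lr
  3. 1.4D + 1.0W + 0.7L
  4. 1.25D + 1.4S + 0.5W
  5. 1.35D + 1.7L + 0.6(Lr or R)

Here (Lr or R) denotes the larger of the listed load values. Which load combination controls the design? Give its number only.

Combination 5

(Lr or R) → R = 66.0 kips.
1. 0.9(33.2) - 1.6(131.2) = 29.9 - 209.9 = -180.0
2. 1.4(33.2) + 0.2(158.4) + 0.2(60.6) = 46.5 + 31.7 + 12.1 = 90.3
3. 1.4(33.2) + 1.0(131.2) + 0.7(158.4) = 46.5 + 131.2 + 110.9 = 288.6
4. 1.25(33.2) + 1.4(14.0) + 0.5(131.2) = 41.5 + 19.6 + 65.6 = 126.7
5. 1.35(33.2) + 1.7(158.4) + 0.6(66.0) = 44.8 + 269.3 + 39.6 = 353.7
The largest value is 353.7 kips from combination 5.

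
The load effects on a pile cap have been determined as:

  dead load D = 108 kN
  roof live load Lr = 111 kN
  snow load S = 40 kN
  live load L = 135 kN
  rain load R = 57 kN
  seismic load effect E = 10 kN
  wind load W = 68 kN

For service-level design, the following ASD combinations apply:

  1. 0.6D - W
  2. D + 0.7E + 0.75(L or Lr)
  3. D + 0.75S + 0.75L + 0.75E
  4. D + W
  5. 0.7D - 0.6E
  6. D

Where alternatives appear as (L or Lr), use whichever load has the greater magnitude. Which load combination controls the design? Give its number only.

(L or Lr) → L = 135 kN.
1. 0.6(108) - 1.0(68) = 64.80 - 68.00 = -3.20
2. 1.0(108) + 0.7(10) + 0.75(135) = 108.00 + 7.00 + 101.25 = 216.25
3. 1.0(108) + 0.75(40) + 0.75(135) + 0.75(10) = 108.00 + 30.00 + 101.25 + 7.50 = 246.75
4. 1.0(108) + 1.0(68) = 108.00 + 68.00 = 176.00
5. 0.7(108) - 0.6(10) = 75.60 - 6.00 = 69.60
6. 1.0(108) = 108.00
The largest value is 246.75 kN from combination 3.

Combination 3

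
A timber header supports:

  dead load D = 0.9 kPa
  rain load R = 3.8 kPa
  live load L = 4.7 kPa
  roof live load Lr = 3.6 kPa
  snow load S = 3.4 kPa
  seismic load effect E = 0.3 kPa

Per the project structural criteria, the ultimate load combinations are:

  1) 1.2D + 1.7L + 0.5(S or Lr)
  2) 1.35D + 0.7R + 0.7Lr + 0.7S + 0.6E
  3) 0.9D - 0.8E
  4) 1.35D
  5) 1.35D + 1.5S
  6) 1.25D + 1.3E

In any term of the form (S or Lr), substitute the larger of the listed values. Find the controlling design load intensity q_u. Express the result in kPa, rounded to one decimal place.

10.9 kPa

(S or Lr) → Lr = 3.6 kPa.
1) 1.2(0.9) + 1.7(4.7) + 0.5(3.6) = 10.9
2) 1.35(0.9) + 0.7(3.8) + 0.7(3.6) + 0.7(3.4) + 0.6(0.3) = 9.0
3) 0.9(0.9) - 0.8(0.3) = 0.6
4) 1.35(0.9) = 1.2
5) 1.35(0.9) + 1.5(3.4) = 6.3
6) 1.25(0.9) + 1.3(0.3) = 1.5
Maximum is from combination 1.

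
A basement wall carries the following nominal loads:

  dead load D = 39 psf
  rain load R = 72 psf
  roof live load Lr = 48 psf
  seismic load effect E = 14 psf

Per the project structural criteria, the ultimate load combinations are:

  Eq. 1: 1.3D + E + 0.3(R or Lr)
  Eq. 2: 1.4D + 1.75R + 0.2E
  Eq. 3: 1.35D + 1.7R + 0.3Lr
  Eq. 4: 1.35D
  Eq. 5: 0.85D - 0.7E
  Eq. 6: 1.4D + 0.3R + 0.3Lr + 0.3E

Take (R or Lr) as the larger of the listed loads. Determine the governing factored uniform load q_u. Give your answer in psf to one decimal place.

(R or Lr) → R = 72 psf.
Eq. 1: 1.3(39) + 1.0(14) + 0.3(72) = 50.7 + 14.0 + 21.6 = 86.3
Eq. 2: 1.4(39) + 1.75(72) + 0.2(14) = 54.6 + 126.0 + 2.8 = 183.4
Eq. 3: 1.35(39) + 1.7(72) + 0.3(48) = 52.7 + 122.4 + 14.4 = 189.5
Eq. 4: 1.35(39) = 52.7
Eq. 5: 0.85(39) - 0.7(14) = 33.2 - 9.8 = 23.4
Eq. 6: 1.4(39) + 0.3(72) + 0.3(48) + 0.3(14) = 54.6 + 21.6 + 14.4 + 4.2 = 94.8
Maximum is from combination 3.

189.5 psf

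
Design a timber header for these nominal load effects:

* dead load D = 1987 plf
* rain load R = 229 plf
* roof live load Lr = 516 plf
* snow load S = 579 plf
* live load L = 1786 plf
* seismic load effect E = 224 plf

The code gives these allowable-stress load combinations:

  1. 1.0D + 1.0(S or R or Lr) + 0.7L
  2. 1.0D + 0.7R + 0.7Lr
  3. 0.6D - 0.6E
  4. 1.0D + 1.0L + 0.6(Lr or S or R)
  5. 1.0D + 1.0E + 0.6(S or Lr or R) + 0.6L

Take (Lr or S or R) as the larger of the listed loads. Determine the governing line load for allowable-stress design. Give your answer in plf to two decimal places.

4120.40 plf

(S or R or Lr) → S = 579 plf; (Lr or S or R) → S = 579 plf; (S or Lr or R) → S = 579 plf.
1. 1.0(1987) + 1.0(579) + 0.7(1786) = 3816.20
2. 1.0(1987) + 0.7(229) + 0.7(516) = 2508.50
3. 0.6(1987) - 0.6(224) = 1057.80
4. 1.0(1987) + 1.0(1786) + 0.6(579) = 4120.40
5. 1.0(1987) + 1.0(224) + 0.6(579) + 0.6(1786) = 3630.00
Combination 4 governs: w = 4120.40 plf.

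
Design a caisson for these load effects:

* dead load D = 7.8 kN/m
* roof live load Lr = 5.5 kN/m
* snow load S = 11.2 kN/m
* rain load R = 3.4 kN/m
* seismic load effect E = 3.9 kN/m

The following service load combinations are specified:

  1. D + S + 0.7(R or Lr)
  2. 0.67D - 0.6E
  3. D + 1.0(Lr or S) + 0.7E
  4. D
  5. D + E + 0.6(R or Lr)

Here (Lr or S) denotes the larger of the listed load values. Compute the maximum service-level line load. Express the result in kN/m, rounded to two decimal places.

22.85 kN/m

(R or Lr) → Lr = 5.5 kN/m; (Lr or S) → S = 11.2 kN/m.
1. 1.0(7.8) + 1.0(11.2) + 0.7(5.5) = 22.85
2. 0.67(7.8) - 0.6(3.9) = 2.89
3. 1.0(7.8) + 1.0(11.2) + 0.7(3.9) = 21.73
4. 1.0(7.8) = 7.80
5. 1.0(7.8) + 1.0(3.9) + 0.6(5.5) = 15.00
Combination 1 governs: w = 22.85 kN/m.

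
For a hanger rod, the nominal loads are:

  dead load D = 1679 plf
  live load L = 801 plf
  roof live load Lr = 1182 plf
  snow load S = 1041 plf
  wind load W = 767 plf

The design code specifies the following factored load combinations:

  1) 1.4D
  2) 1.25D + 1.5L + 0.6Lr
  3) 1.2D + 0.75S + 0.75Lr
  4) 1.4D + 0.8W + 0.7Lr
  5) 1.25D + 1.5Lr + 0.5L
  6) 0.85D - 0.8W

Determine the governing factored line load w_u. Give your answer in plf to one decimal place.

4272.3 plf

1) 1.4(1679) = 2350.6
2) 1.25(1679) + 1.5(801) + 0.6(1182) = 2098.8 + 1201.5 + 709.2 = 4009.5
3) 1.2(1679) + 0.75(1041) + 0.75(1182) = 2014.8 + 780.8 + 886.5 = 3682.1
4) 1.4(1679) + 0.8(767) + 0.7(1182) = 2350.6 + 613.6 + 827.4 = 3791.6
5) 1.25(1679) + 1.5(1182) + 0.5(801) = 2098.8 + 1773.0 + 400.5 = 4272.3
6) 0.85(1679) - 0.8(767) = 1427.2 - 613.6 = 813.6
Maximum is from combination 5.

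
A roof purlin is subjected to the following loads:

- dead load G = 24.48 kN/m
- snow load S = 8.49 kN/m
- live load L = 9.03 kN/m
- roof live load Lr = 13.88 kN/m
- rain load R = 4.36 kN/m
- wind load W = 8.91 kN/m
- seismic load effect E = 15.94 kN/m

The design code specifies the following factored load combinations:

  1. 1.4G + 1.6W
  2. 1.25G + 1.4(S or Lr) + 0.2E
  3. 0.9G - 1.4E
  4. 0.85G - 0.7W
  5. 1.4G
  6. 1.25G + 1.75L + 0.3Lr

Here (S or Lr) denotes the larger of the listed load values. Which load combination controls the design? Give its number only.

(S or Lr) → Lr = 13.88 kN/m.
1. 1.4(24.48) + 1.6(8.91) = 48.53
2. 1.25(24.48) + 1.4(13.88) + 0.2(15.94) = 53.22
3. 0.9(24.48) - 1.4(15.94) = -0.28
4. 0.85(24.48) - 0.7(8.91) = 14.57
5. 1.4(24.48) = 34.27
6. 1.25(24.48) + 1.75(9.03) + 0.3(13.88) = 50.57
The largest value is 53.22 kN/m from combination 2.

Combination 2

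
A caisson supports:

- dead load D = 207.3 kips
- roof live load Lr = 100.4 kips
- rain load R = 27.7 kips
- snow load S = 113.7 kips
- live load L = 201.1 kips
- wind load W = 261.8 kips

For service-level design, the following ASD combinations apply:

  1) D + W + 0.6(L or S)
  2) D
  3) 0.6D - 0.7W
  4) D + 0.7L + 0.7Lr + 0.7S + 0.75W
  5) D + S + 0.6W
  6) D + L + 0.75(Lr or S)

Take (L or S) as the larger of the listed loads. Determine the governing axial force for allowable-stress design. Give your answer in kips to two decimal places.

(L or S) → L = 201.1 kips; (Lr or S) → S = 113.7 kips.
1) 1.0(207.3) + 1.0(261.8) + 0.6(201.1) = 589.76
2) 1.0(207.3) = 207.30
3) 0.6(207.3) - 0.7(261.8) = -58.88
4) 1.0(207.3) + 0.7(201.1) + 0.7(100.4) + 0.7(113.7) + 0.75(261.8) = 694.29
5) 1.0(207.3) + 1.0(113.7) + 0.6(261.8) = 478.08
6) 1.0(207.3) + 1.0(201.1) + 0.75(113.7) = 493.68
Maximum is from combination 4.

694.29 kips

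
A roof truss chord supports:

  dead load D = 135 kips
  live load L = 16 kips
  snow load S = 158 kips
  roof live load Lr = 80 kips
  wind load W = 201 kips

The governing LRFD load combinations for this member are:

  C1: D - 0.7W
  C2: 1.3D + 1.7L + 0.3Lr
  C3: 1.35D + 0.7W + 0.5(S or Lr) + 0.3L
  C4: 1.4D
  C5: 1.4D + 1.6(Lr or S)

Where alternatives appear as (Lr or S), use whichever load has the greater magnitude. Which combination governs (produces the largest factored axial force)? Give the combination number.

Combination 5

(S or Lr) → S = 158 kips; (Lr or S) → S = 158 kips.
C1: 1.0(135) - 0.7(201) = 135.0 - 140.7 = -5.7
C2: 1.3(135) + 1.7(16) + 0.3(80) = 175.5 + 27.2 + 24.0 = 226.7
C3: 1.35(135) + 0.7(201) + 0.5(158) + 0.3(16) = 182.3 + 140.7 + 79.0 + 4.8 = 406.8
C4: 1.4(135) = 189.0
C5: 1.4(135) + 1.6(158) = 189.0 + 252.8 = 441.8
The largest value is 441.8 kips from combination 5.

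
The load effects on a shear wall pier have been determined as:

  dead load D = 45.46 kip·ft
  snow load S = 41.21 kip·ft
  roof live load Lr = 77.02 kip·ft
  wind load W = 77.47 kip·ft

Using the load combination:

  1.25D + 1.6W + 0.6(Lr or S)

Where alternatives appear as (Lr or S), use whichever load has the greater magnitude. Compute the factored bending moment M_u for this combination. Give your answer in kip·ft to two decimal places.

226.99 kip·ft

(Lr or S) → Lr = 77.02 kip·ft.
1.25(45.46) + 1.6(77.47) + 0.6(77.02) = 56.83 + 123.95 + 46.21 = 226.99
M_u = 226.99 kip·ft.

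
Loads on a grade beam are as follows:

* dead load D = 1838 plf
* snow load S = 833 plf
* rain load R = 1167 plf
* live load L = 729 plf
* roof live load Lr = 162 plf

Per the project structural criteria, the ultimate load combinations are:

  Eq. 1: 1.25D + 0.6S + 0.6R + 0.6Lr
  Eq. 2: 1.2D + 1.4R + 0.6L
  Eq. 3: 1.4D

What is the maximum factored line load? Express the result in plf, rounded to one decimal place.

4276.8 plf

Eq. 1: 1.25(1838) + 0.6(833) + 0.6(1167) + 0.6(162) = 2297.5 + 499.8 + 700.2 + 97.2 = 3594.7
Eq. 2: 1.2(1838) + 1.4(1167) + 0.6(729) = 2205.6 + 1633.8 + 437.4 = 4276.8
Eq. 3: 1.4(1838) = 2573.2
Combination 2 governs: w_u = 4276.8 plf.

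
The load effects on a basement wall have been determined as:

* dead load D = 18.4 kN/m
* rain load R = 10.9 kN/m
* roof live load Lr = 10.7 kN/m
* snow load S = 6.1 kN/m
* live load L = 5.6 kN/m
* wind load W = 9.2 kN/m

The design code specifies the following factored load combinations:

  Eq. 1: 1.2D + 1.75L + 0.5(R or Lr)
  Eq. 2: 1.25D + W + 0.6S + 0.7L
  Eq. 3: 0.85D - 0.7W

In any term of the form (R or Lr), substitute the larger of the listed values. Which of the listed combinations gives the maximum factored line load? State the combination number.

(R or Lr) → R = 10.9 kN/m.
Eq. 1: 1.2(18.4) + 1.75(5.6) + 0.5(10.9) = 37.3
Eq. 2: 1.25(18.4) + 1.0(9.2) + 0.6(6.1) + 0.7(5.6) = 23.0 + 9.2 + 3.7 + 3.9 = 39.8
Eq. 3: 0.85(18.4) - 0.7(9.2) = 15.6 - 6.4 = 9.2
The largest value is 39.8 kN/m from combination 2.

Combination 2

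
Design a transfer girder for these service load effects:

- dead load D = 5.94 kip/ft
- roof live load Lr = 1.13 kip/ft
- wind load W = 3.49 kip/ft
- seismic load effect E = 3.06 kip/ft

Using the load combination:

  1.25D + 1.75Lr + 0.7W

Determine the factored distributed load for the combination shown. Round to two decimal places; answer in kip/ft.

11.85 kip/ft

1.25(5.94) + 1.75(1.13) + 0.7(3.49) = 7.43 + 1.98 + 2.44 = 11.85
w_u = 11.85 kip/ft.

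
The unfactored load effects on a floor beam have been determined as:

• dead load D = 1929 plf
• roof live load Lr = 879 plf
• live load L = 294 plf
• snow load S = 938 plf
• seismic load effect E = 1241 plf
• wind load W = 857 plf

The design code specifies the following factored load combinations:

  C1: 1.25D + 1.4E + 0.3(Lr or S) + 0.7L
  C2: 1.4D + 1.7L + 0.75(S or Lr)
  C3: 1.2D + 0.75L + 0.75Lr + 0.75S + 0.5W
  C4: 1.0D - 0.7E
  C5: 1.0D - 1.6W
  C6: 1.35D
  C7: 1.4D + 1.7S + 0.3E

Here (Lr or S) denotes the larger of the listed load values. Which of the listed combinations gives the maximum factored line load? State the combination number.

Combination 7

(Lr or S) → S = 938 plf; (S or Lr) → S = 938 plf.
C1: 1.25(1929) + 1.4(1241) + 0.3(938) + 0.7(294) = 4635.85
C2: 1.4(1929) + 1.7(294) + 0.75(938) = 3903.90
C3: 1.2(1929) + 0.75(294) + 0.75(879) + 0.75(938) + 0.5(857) = 4326.55
C4: 1.0(1929) - 0.7(1241) = 1060.30
C5: 1.0(1929) - 1.6(857) = 557.80
C6: 1.35(1929) = 2604.15
C7: 1.4(1929) + 1.7(938) + 0.3(1241) = 4667.50
The largest value is 4667.50 plf from combination 7.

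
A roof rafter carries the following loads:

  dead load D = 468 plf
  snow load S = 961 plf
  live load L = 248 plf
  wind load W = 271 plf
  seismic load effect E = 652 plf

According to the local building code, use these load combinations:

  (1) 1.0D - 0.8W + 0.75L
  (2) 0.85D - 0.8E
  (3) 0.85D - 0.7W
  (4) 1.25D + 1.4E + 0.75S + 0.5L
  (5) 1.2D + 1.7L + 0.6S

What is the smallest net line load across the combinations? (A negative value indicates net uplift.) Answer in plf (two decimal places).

-123.80 plf

(1) 1.0(468) - 0.8(271) + 0.75(248) = 468.00 - 216.80 + 186.00 = 437.20
(2) 0.85(468) - 0.8(652) = 397.80 - 521.60 = -123.80
(3) 0.85(468) - 0.7(271) = 397.80 - 189.70 = 208.10
(4) 1.25(468) + 1.4(652) + 0.75(961) + 0.5(248) = 585.00 + 912.80 + 720.75 + 124.00 = 2342.55
(5) 1.2(468) + 1.7(248) + 0.6(961) = 561.60 + 421.60 + 576.60 = 1559.80
Combination 2 gives the minimum: -123.80 plf.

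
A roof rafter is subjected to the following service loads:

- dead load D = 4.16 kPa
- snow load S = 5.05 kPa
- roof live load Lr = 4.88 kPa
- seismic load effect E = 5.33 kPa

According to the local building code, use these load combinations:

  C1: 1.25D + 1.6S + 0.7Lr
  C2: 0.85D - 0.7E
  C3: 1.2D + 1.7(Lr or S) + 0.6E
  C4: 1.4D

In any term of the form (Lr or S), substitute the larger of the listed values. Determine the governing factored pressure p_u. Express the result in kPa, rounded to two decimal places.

16.78 kPa

(Lr or S) → S = 5.05 kPa.
C1: 1.25(4.16) + 1.6(5.05) + 0.7(4.88) = 5.20 + 8.08 + 3.42 = 16.70
C2: 0.85(4.16) - 0.7(5.33) = -0.20
C3: 1.2(4.16) + 1.7(5.05) + 0.6(5.33) = 4.99 + 8.59 + 3.20 = 16.78
C4: 1.4(4.16) = 5.82
Combination 3 governs: p_u = 16.78 kPa.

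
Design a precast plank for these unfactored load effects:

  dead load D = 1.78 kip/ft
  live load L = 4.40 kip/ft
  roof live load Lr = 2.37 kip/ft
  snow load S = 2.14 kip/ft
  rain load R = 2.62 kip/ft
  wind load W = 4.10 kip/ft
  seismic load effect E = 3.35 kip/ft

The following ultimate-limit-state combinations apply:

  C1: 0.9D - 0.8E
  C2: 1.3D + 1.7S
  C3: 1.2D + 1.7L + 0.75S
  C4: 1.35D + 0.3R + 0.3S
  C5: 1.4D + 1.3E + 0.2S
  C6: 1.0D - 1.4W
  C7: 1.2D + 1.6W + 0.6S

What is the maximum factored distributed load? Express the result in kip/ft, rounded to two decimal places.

C1: 0.9(1.78) - 0.8(3.35) = 1.60 - 2.68 = -1.08
C2: 1.3(1.78) + 1.7(2.14) = 2.31 + 3.64 = 5.95
C3: 1.2(1.78) + 1.7(4.40) + 0.75(2.14) = 11.22
C4: 1.35(1.78) + 0.3(2.62) + 0.3(2.14) = 2.40 + 0.79 + 0.64 = 3.83
C5: 1.4(1.78) + 1.3(3.35) + 0.2(2.14) = 2.49 + 4.36 + 0.43 = 7.28
C6: 1.0(1.78) - 1.4(4.10) = 1.78 - 5.74 = -3.96
C7: 1.2(1.78) + 1.6(4.10) + 0.6(2.14) = 2.14 + 6.56 + 1.28 = 9.98
The controlling combination is 3, giving 11.22 kip/ft.

11.22 kip/ft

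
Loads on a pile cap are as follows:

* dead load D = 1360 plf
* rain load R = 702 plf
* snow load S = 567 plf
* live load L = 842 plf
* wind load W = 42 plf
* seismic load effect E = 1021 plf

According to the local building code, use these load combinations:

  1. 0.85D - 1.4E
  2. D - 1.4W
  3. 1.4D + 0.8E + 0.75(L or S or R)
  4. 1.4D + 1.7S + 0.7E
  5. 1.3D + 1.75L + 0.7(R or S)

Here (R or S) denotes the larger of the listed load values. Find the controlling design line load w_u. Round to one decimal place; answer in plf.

(L or S or R) → L = 842 plf; (R or S) → R = 702 plf.
1. 0.85(1360) - 1.4(1021) = 1156.0 - 1429.4 = -273.4
2. 1.0(1360) - 1.4(42) = 1360.0 - 58.8 = 1301.2
3. 1.4(1360) + 0.8(1021) + 0.75(842) = 1904.0 + 816.8 + 631.5 = 3352.3
4. 1.4(1360) + 1.7(567) + 0.7(1021) = 1904.0 + 963.9 + 714.7 = 3582.6
5. 1.3(1360) + 1.75(842) + 0.7(702) = 1768.0 + 1473.5 + 491.4 = 3732.9
Combination 5 governs: w_u = 3732.9 plf.

3732.9 plf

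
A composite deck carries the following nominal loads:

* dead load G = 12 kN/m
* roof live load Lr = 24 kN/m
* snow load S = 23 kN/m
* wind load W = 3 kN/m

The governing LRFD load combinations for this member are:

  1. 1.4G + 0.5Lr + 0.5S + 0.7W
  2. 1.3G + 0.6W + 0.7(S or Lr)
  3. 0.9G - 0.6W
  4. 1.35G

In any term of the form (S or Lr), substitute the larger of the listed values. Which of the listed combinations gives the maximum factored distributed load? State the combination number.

Combination 1

(S or Lr) → Lr = 24 kN/m.
1. 1.4(12) + 0.5(24) + 0.5(23) + 0.7(3) = 16.8 + 12.0 + 11.5 + 2.1 = 42.4
2. 1.3(12) + 0.6(3) + 0.7(24) = 15.6 + 1.8 + 16.8 = 34.2
3. 0.9(12) - 0.6(3) = 10.8 - 1.8 = 9.0
4. 1.35(12) = 16.2
The largest value is 42.4 kN/m from combination 1.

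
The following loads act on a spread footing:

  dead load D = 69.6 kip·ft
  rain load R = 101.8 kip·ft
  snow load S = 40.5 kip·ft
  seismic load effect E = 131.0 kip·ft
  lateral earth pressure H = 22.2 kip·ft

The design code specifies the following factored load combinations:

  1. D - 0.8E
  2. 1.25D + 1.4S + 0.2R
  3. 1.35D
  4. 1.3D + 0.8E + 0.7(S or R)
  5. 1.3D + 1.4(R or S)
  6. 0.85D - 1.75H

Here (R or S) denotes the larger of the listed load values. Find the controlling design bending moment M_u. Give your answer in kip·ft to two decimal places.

266.54 kip·ft

(S or R) → R = 101.8 kip·ft; (R or S) → R = 101.8 kip·ft.
1. 1.0(69.6) - 0.8(131.0) = 69.60 - 104.80 = -35.20
2. 1.25(69.6) + 1.4(40.5) + 0.2(101.8) = 87.00 + 56.70 + 20.36 = 164.06
3. 1.35(69.6) = 93.96
4. 1.3(69.6) + 0.8(131.0) + 0.7(101.8) = 90.48 + 104.80 + 71.26 = 266.54
5. 1.3(69.6) + 1.4(101.8) = 90.48 + 142.52 = 233.00
6. 0.85(69.6) - 1.75(22.2) = 59.16 - 38.85 = 20.31
Combination 4 governs: M_u = 266.54 kip·ft.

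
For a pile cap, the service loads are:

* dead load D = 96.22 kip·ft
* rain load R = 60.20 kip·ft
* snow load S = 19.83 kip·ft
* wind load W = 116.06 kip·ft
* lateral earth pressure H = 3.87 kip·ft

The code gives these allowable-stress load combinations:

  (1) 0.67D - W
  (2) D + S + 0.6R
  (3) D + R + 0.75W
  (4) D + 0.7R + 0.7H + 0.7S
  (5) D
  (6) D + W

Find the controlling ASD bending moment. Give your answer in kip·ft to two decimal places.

243.47 kip·ft

(1) 0.67(96.22) - 1.0(116.06) = -51.59
(2) 1.0(96.22) + 1.0(19.83) + 0.6(60.20) = 152.17
(3) 1.0(96.22) + 1.0(60.20) + 0.75(116.06) = 243.47
(4) 1.0(96.22) + 0.7(60.20) + 0.7(3.87) + 0.7(19.83) = 154.95
(5) 1.0(96.22) = 96.22
(6) 1.0(96.22) + 1.0(116.06) = 212.28
Maximum is from combination 3.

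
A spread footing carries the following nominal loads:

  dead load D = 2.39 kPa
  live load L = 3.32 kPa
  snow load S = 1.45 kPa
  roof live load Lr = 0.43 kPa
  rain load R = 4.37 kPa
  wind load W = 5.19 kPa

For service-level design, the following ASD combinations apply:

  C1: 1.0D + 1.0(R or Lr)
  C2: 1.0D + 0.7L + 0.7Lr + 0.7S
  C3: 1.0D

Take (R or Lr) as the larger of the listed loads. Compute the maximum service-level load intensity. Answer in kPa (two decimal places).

(R or Lr) → R = 4.37 kPa.
C1: 1.0(2.39) + 1.0(4.37) = 2.39 + 4.37 = 6.76
C2: 1.0(2.39) + 0.7(3.32) + 0.7(0.43) + 0.7(1.45) = 2.39 + 2.32 + 0.30 + 1.02 = 6.03
C3: 1.0(2.39) = 2.39
Maximum is from combination 1.

6.76 kPa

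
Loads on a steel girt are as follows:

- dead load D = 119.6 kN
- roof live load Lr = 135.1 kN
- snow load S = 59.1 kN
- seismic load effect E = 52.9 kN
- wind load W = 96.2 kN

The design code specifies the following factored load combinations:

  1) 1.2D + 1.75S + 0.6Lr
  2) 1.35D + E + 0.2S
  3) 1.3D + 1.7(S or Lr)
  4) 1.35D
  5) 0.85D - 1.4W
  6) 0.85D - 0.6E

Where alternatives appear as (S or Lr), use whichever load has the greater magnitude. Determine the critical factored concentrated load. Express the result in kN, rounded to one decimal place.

(S or Lr) → Lr = 135.1 kN.
1) 1.2(119.6) + 1.75(59.1) + 0.6(135.1) = 143.5 + 103.4 + 81.1 = 328.0
2) 1.35(119.6) + 1.0(52.9) + 0.2(59.1) = 161.5 + 52.9 + 11.8 = 226.2
3) 1.3(119.6) + 1.7(135.1) = 155.5 + 229.7 = 385.2
4) 1.35(119.6) = 161.5
5) 0.85(119.6) - 1.4(96.2) = 101.7 - 134.7 = -33.0
6) 0.85(119.6) - 0.6(52.9) = 69.9
The controlling combination is 3, giving 385.2 kN.

385.2 kN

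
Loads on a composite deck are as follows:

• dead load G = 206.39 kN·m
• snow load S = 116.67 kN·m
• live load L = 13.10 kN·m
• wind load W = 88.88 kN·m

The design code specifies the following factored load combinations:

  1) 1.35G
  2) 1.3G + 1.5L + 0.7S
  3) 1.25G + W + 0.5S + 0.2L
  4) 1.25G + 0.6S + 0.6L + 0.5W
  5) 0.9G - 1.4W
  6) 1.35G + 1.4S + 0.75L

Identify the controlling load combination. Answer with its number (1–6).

Combination 6

1) 1.35(206.39) = 278.63
2) 1.3(206.39) + 1.5(13.10) + 0.7(116.67) = 268.31 + 19.65 + 81.67 = 369.63
3) 1.25(206.39) + 1.0(88.88) + 0.5(116.67) + 0.2(13.10) = 407.82
4) 1.25(206.39) + 0.6(116.67) + 0.6(13.10) + 0.5(88.88) = 257.99 + 70.00 + 7.86 + 44.44 = 380.29
5) 0.9(206.39) - 1.4(88.88) = 185.75 - 124.43 = 61.32
6) 1.35(206.39) + 1.4(116.67) + 0.75(13.10) = 451.79
The largest value is 451.79 kN·m from combination 6.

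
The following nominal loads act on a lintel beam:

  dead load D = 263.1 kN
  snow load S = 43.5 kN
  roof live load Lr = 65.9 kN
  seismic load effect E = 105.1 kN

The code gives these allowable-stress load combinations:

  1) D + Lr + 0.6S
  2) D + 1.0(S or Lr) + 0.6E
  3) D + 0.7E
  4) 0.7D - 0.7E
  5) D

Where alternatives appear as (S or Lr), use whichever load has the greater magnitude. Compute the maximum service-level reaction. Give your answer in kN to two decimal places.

392.06 kN

(S or Lr) → Lr = 65.9 kN.
1) 1.0(263.1) + 1.0(65.9) + 0.6(43.5) = 263.10 + 65.90 + 26.10 = 355.10
2) 1.0(263.1) + 1.0(65.9) + 0.6(105.1) = 263.10 + 65.90 + 63.06 = 392.06
3) 1.0(263.1) + 0.7(105.1) = 263.10 + 73.57 = 336.67
4) 0.7(263.1) - 0.7(105.1) = 184.17 - 73.57 = 110.60
5) 1.0(263.1) = 263.10
Combination 2 governs: V = 392.06 kN.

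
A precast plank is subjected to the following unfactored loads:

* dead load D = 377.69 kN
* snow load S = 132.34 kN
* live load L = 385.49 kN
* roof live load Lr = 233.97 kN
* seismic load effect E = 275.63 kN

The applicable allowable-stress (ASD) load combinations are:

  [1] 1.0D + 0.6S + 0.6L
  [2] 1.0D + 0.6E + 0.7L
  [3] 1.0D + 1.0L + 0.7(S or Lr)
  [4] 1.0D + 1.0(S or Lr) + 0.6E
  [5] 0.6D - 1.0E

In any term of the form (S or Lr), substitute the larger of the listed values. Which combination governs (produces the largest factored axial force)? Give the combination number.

Combination 3

(S or Lr) → Lr = 233.97 kN.
[1] 1.0(377.69) + 0.6(132.34) + 0.6(385.49) = 688.39
[2] 1.0(377.69) + 0.6(275.63) + 0.7(385.49) = 377.69 + 165.38 + 269.84 = 812.91
[3] 1.0(377.69) + 1.0(385.49) + 0.7(233.97) = 377.69 + 385.49 + 163.78 = 926.96
[4] 1.0(377.69) + 1.0(233.97) + 0.6(275.63) = 377.69 + 233.97 + 165.38 = 777.04
[5] 0.6(377.69) - 1.0(275.63) = 226.61 - 275.63 = -49.02
The largest value is 926.96 kN from combination 3.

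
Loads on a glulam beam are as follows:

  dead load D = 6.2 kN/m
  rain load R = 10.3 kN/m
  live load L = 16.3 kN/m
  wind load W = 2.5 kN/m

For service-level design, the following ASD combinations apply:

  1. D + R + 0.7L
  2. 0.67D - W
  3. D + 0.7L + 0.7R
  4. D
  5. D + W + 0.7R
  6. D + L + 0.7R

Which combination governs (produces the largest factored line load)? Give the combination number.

Combination 6

1. 1.0(6.2) + 1.0(10.3) + 0.7(16.3) = 27.9
2. 0.67(6.2) - 1.0(2.5) = 1.7
3. 1.0(6.2) + 0.7(16.3) + 0.7(10.3) = 24.8
4. 1.0(6.2) = 6.2
5. 1.0(6.2) + 1.0(2.5) + 0.7(10.3) = 15.9
6. 1.0(6.2) + 1.0(16.3) + 0.7(10.3) = 29.7
The largest value is 29.7 kN/m from combination 6.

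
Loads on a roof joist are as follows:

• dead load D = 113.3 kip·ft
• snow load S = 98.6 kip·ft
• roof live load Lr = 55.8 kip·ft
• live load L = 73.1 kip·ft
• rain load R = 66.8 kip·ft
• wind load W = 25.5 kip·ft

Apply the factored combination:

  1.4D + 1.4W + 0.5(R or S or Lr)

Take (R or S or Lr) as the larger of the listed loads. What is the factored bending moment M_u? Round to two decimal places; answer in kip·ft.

243.62 kip·ft

(R or S or Lr) → S = 98.6 kip·ft.
1.4(113.3) + 1.4(25.5) + 0.5(98.6) = 158.62 + 35.70 + 49.30 = 243.62
M_u = 243.62 kip·ft.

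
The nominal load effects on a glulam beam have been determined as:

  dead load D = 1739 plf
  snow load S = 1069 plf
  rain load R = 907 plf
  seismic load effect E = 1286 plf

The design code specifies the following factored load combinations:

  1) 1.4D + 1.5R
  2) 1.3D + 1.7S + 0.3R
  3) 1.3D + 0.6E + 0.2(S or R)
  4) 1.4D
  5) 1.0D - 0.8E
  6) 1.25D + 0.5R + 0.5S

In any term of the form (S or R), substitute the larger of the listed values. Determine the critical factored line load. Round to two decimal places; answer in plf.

4350.10 plf

(S or R) → S = 1069 plf.
1) 1.4(1739) + 1.5(907) = 2434.60 + 1360.50 = 3795.10
2) 1.3(1739) + 1.7(1069) + 0.3(907) = 2260.70 + 1817.30 + 272.10 = 4350.10
3) 1.3(1739) + 0.6(1286) + 0.2(1069) = 2260.70 + 771.60 + 213.80 = 3246.10
4) 1.4(1739) = 2434.60
5) 1.0(1739) - 0.8(1286) = 1739.00 - 1028.80 = 710.20
6) 1.25(1739) + 0.5(907) + 0.5(1069) = 2173.75 + 453.50 + 534.50 = 3161.75
Maximum is from combination 2.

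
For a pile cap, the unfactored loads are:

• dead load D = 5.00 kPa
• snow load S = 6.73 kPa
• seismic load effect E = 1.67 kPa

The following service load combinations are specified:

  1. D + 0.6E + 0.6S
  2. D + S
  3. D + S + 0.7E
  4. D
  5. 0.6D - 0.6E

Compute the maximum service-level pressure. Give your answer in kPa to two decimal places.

12.90 kPa

1. 1.0(5.00) + 0.6(1.67) + 0.6(6.73) = 10.04
2. 1.0(5.00) + 1.0(6.73) = 11.73
3. 1.0(5.00) + 1.0(6.73) + 0.7(1.67) = 12.90
4. 1.0(5.00) = 5.00
5. 0.6(5.00) - 0.6(1.67) = 2.00
Combination 3 governs: p = 12.90 kPa.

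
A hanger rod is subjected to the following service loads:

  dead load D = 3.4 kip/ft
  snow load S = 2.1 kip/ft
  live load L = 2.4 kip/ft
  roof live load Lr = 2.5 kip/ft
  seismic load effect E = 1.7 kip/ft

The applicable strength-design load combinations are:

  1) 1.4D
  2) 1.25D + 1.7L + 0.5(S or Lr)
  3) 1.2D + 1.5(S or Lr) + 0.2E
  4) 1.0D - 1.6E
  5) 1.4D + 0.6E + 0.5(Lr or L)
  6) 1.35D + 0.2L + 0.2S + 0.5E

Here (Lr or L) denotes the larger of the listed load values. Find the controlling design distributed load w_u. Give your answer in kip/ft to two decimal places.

(S or Lr) → Lr = 2.5 kip/ft; (Lr or L) → Lr = 2.5 kip/ft.
1) 1.4(3.4) = 4.76
2) 1.25(3.4) + 1.7(2.4) + 0.5(2.5) = 4.25 + 4.08 + 1.25 = 9.58
3) 1.2(3.4) + 1.5(2.5) + 0.2(1.7) = 4.08 + 3.75 + 0.34 = 8.17
4) 1.0(3.4) - 1.6(1.7) = 3.40 - 2.72 = 0.68
5) 1.4(3.4) + 0.6(1.7) + 0.5(2.5) = 4.76 + 1.02 + 1.25 = 7.03
6) 1.35(3.4) + 0.2(2.4) + 0.2(2.1) + 0.5(1.7) = 4.59 + 0.48 + 0.42 + 0.85 = 6.34
The controlling combination is 2, giving 9.58 kip/ft.

9.58 kip/ft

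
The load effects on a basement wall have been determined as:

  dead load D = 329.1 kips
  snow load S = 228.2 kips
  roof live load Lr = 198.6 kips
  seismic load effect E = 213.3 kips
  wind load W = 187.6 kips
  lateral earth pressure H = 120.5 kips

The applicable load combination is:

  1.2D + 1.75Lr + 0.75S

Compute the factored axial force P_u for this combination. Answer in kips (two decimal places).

1.2(329.1) + 1.75(198.6) + 0.75(228.2) = 394.92 + 347.55 + 171.15 = 913.62
P_u = 913.62 kips.

913.62 kips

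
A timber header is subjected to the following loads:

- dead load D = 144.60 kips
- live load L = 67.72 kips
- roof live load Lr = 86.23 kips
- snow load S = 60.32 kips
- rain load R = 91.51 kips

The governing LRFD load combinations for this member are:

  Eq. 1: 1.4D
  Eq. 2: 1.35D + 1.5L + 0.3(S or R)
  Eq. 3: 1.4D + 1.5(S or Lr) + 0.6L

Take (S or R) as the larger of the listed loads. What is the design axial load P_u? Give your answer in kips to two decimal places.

(S or R) → R = 91.51 kips; (S or Lr) → Lr = 86.23 kips.
Eq. 1: 1.4(144.60) = 202.44
Eq. 2: 1.35(144.60) + 1.5(67.72) + 0.3(91.51) = 195.21 + 101.58 + 27.45 = 324.24
Eq. 3: 1.4(144.60) + 1.5(86.23) + 0.6(67.72) = 202.44 + 129.35 + 40.63 = 372.42
The controlling combination is 3, giving 372.42 kips.

372.42 kips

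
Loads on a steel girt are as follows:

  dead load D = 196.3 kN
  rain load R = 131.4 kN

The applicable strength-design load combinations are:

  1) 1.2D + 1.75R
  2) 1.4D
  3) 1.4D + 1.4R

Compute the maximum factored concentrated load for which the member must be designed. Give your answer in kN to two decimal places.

465.51 kN

1) 1.2(196.3) + 1.75(131.4) = 235.56 + 229.95 = 465.51
2) 1.4(196.3) = 274.82
3) 1.4(196.3) + 1.4(131.4) = 274.82 + 183.96 = 458.78
The controlling combination is 1, giving 465.51 kN.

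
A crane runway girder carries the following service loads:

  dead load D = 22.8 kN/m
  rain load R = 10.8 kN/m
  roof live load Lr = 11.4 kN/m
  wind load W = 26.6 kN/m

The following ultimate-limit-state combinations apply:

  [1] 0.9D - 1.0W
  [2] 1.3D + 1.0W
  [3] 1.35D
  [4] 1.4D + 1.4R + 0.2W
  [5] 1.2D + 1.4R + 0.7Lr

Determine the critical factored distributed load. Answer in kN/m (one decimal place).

[1] 0.9(22.8) - 1.0(26.6) = -6.1
[2] 1.3(22.8) + 1.0(26.6) = 56.2
[3] 1.35(22.8) = 30.8
[4] 1.4(22.8) + 1.4(10.8) + 0.2(26.6) = 52.4
[5] 1.2(22.8) + 1.4(10.8) + 0.7(11.4) = 50.5
The controlling combination is 2, giving 56.2 kN/m.

56.2 kN/m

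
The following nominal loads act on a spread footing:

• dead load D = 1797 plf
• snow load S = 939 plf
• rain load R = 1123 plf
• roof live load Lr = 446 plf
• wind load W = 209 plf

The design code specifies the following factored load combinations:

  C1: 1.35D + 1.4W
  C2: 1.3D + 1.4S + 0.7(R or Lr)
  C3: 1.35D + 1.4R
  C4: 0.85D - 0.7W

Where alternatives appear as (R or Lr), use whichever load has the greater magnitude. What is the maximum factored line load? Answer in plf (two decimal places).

4436.80 plf

(R or Lr) → R = 1123 plf.
C1: 1.35(1797) + 1.4(209) = 2718.55
C2: 1.3(1797) + 1.4(939) + 0.7(1123) = 4436.80
C3: 1.35(1797) + 1.4(1123) = 3998.15
C4: 0.85(1797) - 0.7(209) = 1381.15
Maximum is from combination 2.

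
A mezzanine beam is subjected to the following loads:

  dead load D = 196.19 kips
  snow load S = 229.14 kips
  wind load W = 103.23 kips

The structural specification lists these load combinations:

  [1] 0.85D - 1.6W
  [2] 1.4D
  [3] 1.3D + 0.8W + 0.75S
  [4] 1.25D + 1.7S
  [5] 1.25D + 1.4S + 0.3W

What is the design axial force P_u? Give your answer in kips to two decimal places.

[1] 0.85(196.19) - 1.6(103.23) = 166.76 - 165.17 = 1.59
[2] 1.4(196.19) = 274.67
[3] 1.3(196.19) + 0.8(103.23) + 0.75(229.14) = 255.05 + 82.58 + 171.86 = 509.49
[4] 1.25(196.19) + 1.7(229.14) = 245.24 + 389.54 = 634.78
[5] 1.25(196.19) + 1.4(229.14) + 0.3(103.23) = 597.00
Combination 4 governs: P_u = 634.78 kips.

634.78 kips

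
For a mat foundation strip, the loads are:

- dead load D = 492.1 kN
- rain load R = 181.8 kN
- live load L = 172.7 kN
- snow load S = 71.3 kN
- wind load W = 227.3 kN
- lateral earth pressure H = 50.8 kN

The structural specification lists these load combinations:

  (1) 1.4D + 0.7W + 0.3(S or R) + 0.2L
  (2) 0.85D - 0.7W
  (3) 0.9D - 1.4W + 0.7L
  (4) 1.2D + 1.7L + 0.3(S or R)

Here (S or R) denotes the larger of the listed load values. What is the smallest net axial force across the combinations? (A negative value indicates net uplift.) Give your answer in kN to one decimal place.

(S or R) → R = 181.8 kN.
(1) 1.4(492.1) + 0.7(227.3) + 0.3(181.8) + 0.2(172.7) = 937.1
(2) 0.85(492.1) - 0.7(227.3) = 418.3 - 159.1 = 259.2
(3) 0.9(492.1) - 1.4(227.3) + 0.7(172.7) = 442.9 - 318.2 + 120.9 = 245.6
(4) 1.2(492.1) + 1.7(172.7) + 0.3(181.8) = 938.7
Combination 3 gives the minimum: 245.6 kN.

245.6 kN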